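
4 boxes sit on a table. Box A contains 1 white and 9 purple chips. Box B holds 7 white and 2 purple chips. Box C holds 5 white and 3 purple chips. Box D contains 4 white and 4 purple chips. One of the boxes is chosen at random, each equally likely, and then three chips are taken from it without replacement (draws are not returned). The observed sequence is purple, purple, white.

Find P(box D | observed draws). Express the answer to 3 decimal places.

0.397

Compute the likelihood of the observed sequence for each case: P(data | box A) = (9/10)(8/9)(1/8) = 0.1; P(data | box B) = (2/9)(1/8)(7/7) = 0.027778; P(data | box C) = (3/8)(2/7)(5/6) = 0.089286; P(data | box D) = (4/8)(3/7)(4/6) = 0.14286.
The prior-weighted likelihoods are 1/4 · 0.1 = 0.025, 1/4 · 0.027778 = 0.0069444, 1/4 · 0.089286 = 0.022321, 1/4 · 0.14286 = 0.035714; summing to 0.08998.
By Bayes' rule, P(box D | data) = (0.035714) / (0.08998) = 0.39691.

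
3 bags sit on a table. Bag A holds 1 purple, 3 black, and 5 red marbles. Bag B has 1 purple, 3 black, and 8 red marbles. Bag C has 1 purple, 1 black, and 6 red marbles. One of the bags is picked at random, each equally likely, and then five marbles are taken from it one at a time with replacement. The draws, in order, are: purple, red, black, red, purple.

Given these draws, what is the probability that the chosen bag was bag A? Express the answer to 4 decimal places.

Under each hypothesis, the probability of the observed sequence is: P(data | bag A) = (1/9)(5/9)(3/9)(5/9)(1/9) = 0.0012701; P(data | bag B) = (1/12)(8/12)(3/12)(8/12)(1/12) = 0.0007716; P(data | bag C) = (1/8)(6/8)(1/8)(6/8)(1/8) = 0.0010986.
Multiplying each by its prior: 1/3 · 0.0012701 = 0.00042338, 1/3 · 0.0007716 = 0.0002572, 1/3 · 0.0010986 = 0.00036621; these sum to 0.0010468.
Hence P(bag A | data) = (0.00042338) / (0.0010468) = 0.40445.

0.4045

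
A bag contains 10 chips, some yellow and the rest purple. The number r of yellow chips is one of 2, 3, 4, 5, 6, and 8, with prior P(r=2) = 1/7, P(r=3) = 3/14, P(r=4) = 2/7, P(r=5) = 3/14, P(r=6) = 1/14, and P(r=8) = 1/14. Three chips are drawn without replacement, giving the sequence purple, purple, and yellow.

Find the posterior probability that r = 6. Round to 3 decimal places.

The likelihood of the observed sequence under each hypothesis: P(data | r = 2) = (8/10)(7/9)(2/8) = 7/45; P(data | r = 3) = (7/10)(6/9)(3/8) = 7/40; P(data | r = 4) = (6/10)(5/9)(4/8) = 1/6; P(data | r = 5) = (5/10)(4/9)(5/8) = 5/36; P(data | r = 6) = (4/10)(3/9)(6/8) = 1/10; P(data | r = 8) = (2/10)(1/9)(8/8) = 1/45.
The prior-weighted likelihoods are 1/7 · 7/45 = 1/45, 3/14 · 7/40 = 3/80, 2/7 · 1/6 = 1/21, 3/14 · 5/36 = 5/168, 1/14 · 1/10 = 1/140, 1/14 · 1/45 = 1/630; with total 7/48.
So P(r = 6 | data) = (1/140) / (7/48) = 12/245.

0.049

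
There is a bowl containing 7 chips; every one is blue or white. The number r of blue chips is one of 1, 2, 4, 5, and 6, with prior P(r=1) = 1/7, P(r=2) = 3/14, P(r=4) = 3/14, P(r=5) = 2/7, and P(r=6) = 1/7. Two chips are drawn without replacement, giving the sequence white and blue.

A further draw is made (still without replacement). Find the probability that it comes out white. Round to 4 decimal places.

0.4492

Under each hypothesis, the probability of the observed sequence is: P(data | r = 1) = (6/7)(1/6) = 1/7; P(data | r = 2) = (5/7)(2/6) = 5/21; P(data | r = 4) = (3/7)(4/6) = 2/7; P(data | r = 5) = (2/7)(5/6) = 5/21; P(data | r = 6) = (1/7)(6/6) = 1/7.
The prior-weighted likelihoods are 1/7 · 1/7 = 1/49, 3/14 · 5/21 = 5/98, 3/14 · 2/7 = 3/49, 2/7 · 5/21 = 10/147, 1/7 · 1/7 = 1/49; with total 65/294.
The posterior is then P(r = 1 | data) = 6/65, P(r = 2 | data) = 3/13, P(r = 4 | data) = 18/65, P(r = 5 | data) = 4/13, P(r = 6 | data) = 6/65.
The predictive probability is P(white next | data) = (1)(6/65) + (4/5)(3/13) + (2/5)(18/65) + (1/5)(4/13) + (0)(6/65) = 146/325.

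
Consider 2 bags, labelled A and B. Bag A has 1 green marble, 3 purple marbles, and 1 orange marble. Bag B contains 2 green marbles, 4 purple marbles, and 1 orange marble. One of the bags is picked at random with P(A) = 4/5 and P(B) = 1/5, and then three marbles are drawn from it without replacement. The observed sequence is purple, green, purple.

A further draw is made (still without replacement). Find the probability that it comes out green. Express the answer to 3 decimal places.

0.056

Under each hypothesis, the probability of the observed sequence is: P(data | bag A) = (3/5)(1/4)(2/3) = 1/10; P(data | bag B) = (4/7)(2/6)(3/5) = 4/35.
Multiplying each by its prior: 4/5 · 1/10 = 2/25, 1/5 · 4/35 = 4/175; these sum to 18/175.
Normalising, the posterior is P(bag A | data) = 7/9, P(bag B | data) = 2/9.
The predictive probability is P(green next | data) = (0)(7/9) + (1/4)(2/9) = 1/18.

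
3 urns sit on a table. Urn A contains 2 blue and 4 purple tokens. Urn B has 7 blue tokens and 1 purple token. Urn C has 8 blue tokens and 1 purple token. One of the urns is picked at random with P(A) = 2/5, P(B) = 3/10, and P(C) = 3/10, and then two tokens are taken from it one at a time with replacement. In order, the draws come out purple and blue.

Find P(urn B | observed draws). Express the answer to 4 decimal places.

For each hypothesis, P(data | H) works out to: P(data | urn A) = (4/6)(2/6) = 0.22222; P(data | urn B) = (1/8)(7/8) = 0.10938; P(data | urn C) = (1/9)(8/9) = 0.098765.
Multiplying each by its prior: 2/5 · 0.22222 = 0.088889, 3/10 · 0.10938 = 0.032813, 3/10 · 0.098765 = 0.02963; with total 0.15133.
Therefore the posterior P(urn B | data) = (0.032813) / (0.15133) = 0.21683.

0.2168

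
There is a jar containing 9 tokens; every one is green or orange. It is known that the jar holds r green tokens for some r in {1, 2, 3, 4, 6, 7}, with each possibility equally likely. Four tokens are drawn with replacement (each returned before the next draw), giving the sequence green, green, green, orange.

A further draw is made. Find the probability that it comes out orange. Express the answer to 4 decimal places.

0.3749

Compute the likelihood of the observed sequence for each case: P(data | r = 1) = (1/9)(1/9)(1/9)(8/9) = 0.0012193; P(data | r = 2) = (2/9)(2/9)(2/9)(7/9) = 0.0085353; P(data | r = 3) = (3/9)(3/9)(3/9)(6/9) = 0.024691; P(data | r = 4) = (4/9)(4/9)(4/9)(5/9) = 0.048773; P(data | r = 6) = (6/9)(6/9)(6/9)(3/9) = 0.098765; P(data | r = 7) = (7/9)(7/9)(7/9)(2/9) = 0.10456.
The prior-weighted likelihoods are 1/6 · 0.0012193 = 0.00020322, 1/6 · 0.0085353 = 0.0014225, 1/6 · 0.024691 = 0.0041152, 1/6 · 0.048773 = 0.0081288, 1/6 · 0.098765 = 0.016461, 1/6 · 0.10456 = 0.017426; summing to 0.047757.
The posterior is then P(r = 1 | data) = 0.0042553, P(r = 2 | data) = 0.029787, P(r = 3 | data) = 0.08617, P(r = 4 | data) = 0.17021, P(r = 6 | data) = 0.34468, P(r = 7 | data) = 0.36489.
Averaging over the posterior, P(orange next | data) = (8/9)(0.0042553) + (7/9)(0.029787) + (2/3)(0.08617) + (5/9)(0.17021) + (1/3)(0.34468) + (2/9)(0.36489) = 0.37494.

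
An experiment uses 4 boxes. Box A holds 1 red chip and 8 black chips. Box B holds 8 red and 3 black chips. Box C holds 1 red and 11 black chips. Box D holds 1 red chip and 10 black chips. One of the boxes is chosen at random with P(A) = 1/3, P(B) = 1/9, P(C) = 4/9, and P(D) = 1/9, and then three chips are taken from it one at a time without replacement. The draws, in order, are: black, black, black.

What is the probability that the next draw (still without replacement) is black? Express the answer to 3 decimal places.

Under each hypothesis, the probability of the observed sequence is: P(data | box A) = (8/9)(7/8)(6/7) = 0.66667; P(data | box B) = (3/11)(2/10)(1/9) = 0.0060606; P(data | box C) = (11/12)(10/11)(9/10) = 0.75; P(data | box D) = (10/11)(9/10)(8/9) = 0.72727.
Multiplying each by its prior: 1/3 · 0.66667 = 0.22222, 1/9 · 0.0060606 = 0.0006734, 4/9 · 0.75 = 0.33333, 1/9 · 0.72727 = 0.080808; these sum to 0.63704.
Normalising, the posterior is P(box A | data) = 0.34884, P(box B | data) = 0.0010571, P(box C | data) = 0.52326, P(box D | data) = 0.12685.
Averaging over the posterior, P(black next | data) = (5/6)(0.34884) + (0)(0.0010571) + (8/9)(0.52326) + (7/8)(0.12685) = 0.86681.

0.867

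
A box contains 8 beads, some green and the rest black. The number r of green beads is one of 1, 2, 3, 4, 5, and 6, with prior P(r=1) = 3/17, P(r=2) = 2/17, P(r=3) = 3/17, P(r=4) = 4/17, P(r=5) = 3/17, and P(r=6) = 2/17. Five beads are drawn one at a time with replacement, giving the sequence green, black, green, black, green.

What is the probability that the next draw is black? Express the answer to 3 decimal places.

0.466

For each hypothesis, P(data | H) works out to: P(data | r = 1) = (1/8)(7/8)(1/8)(7/8)(1/8) = 0.0014954; P(data | r = 2) = (2/8)(6/8)(2/8)(6/8)(2/8) = 0.0087891; P(data | r = 3) = (3/8)(5/8)(3/8)(5/8)(3/8) = 0.020599; P(data | r = 4) = (4/8)(4/8)(4/8)(4/8)(4/8) = 0.03125; P(data | r = 5) = (5/8)(3/8)(5/8)(3/8)(5/8) = 0.034332; P(data | r = 6) = (6/8)(2/8)(6/8)(2/8)(6/8) = 0.026367.
Weighting by the prior gives 3/17 · 0.0014954 = 0.00026389, 2/17 · 0.0087891 = 0.001034, 3/17 · 0.020599 = 0.0036352, 4/17 · 0.03125 = 0.0073529, 3/17 · 0.034332 = 0.0060586, 2/17 · 0.026367 = 0.003102; these sum to 0.021447.
Normalising, the posterior is P(r = 1 | data) = 0.012304, P(r = 2 | data) = 0.048213, P(r = 3 | data) = 0.1695, P(r = 4 | data) = 0.34285, P(r = 5 | data) = 0.2825, P(r = 6 | data) = 0.14464.
Averaging over the posterior, P(black next | data) = (7/8)(0.012304) + (3/4)(0.048213) + (5/8)(0.1695) + (1/2)(0.34285) + (3/8)(0.2825) + (1/4)(0.14464) = 0.46638.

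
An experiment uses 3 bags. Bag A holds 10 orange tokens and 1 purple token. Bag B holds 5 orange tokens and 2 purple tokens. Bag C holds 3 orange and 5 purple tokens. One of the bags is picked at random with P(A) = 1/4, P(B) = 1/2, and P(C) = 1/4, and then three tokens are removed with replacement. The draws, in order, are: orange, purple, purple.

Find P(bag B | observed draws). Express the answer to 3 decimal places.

0.431

The likelihood of the observed sequence under each hypothesis: P(data | bag A) = (10/11)(1/11)(1/11) = 0.0075131; P(data | bag B) = (5/7)(2/7)(2/7) = 0.058309; P(data | bag C) = (3/8)(5/8)(5/8) = 0.14648.
The prior-weighted likelihoods are 1/4 · 0.0075131 = 0.0018783, 1/2 · 0.058309 = 0.029155, 1/4 · 0.14648 = 0.036621; these sum to 0.067654.
Hence P(bag B | data) = (0.029155) / (0.067654) = 0.43094.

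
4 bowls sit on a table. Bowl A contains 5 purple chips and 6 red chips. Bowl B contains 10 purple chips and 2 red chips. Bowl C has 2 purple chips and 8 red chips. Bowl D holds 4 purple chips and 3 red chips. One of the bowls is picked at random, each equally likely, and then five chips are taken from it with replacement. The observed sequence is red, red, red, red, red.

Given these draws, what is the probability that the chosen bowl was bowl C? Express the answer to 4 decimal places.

0.8390

Compute the likelihood of the observed sequence for each case: P(data | bowl A) = (6/11)(6/11)(6/11)(6/11)(6/11) = 0.048283; P(data | bowl B) = (2/12)(2/12)(2/12)(2/12)(2/12) = 0.0001286; P(data | bowl C) = (8/10)(8/10)(8/10)(8/10)(8/10) = 0.32768; P(data | bowl D) = (3/7)(3/7)(3/7)(3/7)(3/7) = 0.014458.
The prior-weighted likelihoods are 1/4 · 0.048283 = 0.012071, 1/4 · 0.0001286 = 3.215e-05, 1/4 · 0.32768 = 0.08192, 1/4 · 0.014458 = 0.0036146; with total 0.097637.
Therefore the posterior P(bowl C | data) = (0.08192) / (0.097637) = 0.83902.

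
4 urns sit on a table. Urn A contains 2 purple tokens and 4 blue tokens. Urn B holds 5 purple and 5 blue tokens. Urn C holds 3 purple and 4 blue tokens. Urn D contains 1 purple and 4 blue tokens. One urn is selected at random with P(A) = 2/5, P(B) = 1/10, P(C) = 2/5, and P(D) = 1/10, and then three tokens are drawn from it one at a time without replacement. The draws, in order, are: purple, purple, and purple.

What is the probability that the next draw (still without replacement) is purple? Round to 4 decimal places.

The likelihood of the observed sequence under each hypothesis: P(data | urn A) = (2/6)(1/5)(0/4) = 0; P(data | urn B) = (5/10)(4/9)(3/8) = 0.083333; P(data | urn C) = (3/7)(2/6)(1/5) = 0.028571; P(data | urn D) = (1/5)(0/4) = 0.
Weighting by the prior gives 2/5 · 0 = 0, 1/10 · 0.083333 = 0.0083333, 2/5 · 0.028571 = 0.011429, 1/10 · 0 = 0; summing to 0.019762.
Dividing through by the total gives posterior P(urn A | data) = 0, P(urn B | data) = 0.42169, P(urn C | data) = 0.57831, P(urn D | data) = 0.
So P(purple next | data) = Σ P(purple next | H) P(H | data) = (2/7)(0.42169) + (0)(0.57831) = 0.12048.

0.1205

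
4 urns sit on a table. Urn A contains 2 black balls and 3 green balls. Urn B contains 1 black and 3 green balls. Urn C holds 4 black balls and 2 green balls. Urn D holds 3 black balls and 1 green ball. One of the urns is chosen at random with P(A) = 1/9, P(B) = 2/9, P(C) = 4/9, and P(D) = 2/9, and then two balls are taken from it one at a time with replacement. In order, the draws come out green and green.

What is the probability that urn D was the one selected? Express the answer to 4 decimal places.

0.0608

Under each hypothesis, the probability of the observed sequence is: P(data | urn A) = (3/5)(3/5) = 0.36; P(data | urn B) = (3/4)(3/4) = 0.5625; P(data | urn C) = (2/6)(2/6) = 0.11111; P(data | urn D) = (1/4)(1/4) = 0.0625.
The prior-weighted likelihoods are 1/9 · 0.36 = 0.04, 2/9 · 0.5625 = 0.125, 4/9 · 0.11111 = 0.049383, 2/9 · 0.0625 = 0.013889; with total 0.22827.
So P(urn D | data) = (0.013889) / (0.22827) = 0.060844.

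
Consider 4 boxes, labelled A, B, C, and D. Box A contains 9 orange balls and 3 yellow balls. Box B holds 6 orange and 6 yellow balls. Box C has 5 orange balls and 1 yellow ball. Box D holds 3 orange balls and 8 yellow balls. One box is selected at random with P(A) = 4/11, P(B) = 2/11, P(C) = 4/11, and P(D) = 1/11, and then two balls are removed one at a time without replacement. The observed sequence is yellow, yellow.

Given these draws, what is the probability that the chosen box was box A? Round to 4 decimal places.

Under each hypothesis, the probability of the observed sequence is: P(data | box A) = (3/12)(2/11) = 1/22; P(data | box B) = (6/12)(5/11) = 5/22; P(data | box C) = (1/6)(0/5) = 0; P(data | box D) = (8/11)(7/10) = 28/55.
The prior-weighted likelihoods are 4/11 · 1/22 = 2/121, 2/11 · 5/22 = 5/121, 4/11 · 0 = 0, 1/11 · 28/55 = 28/605; these sum to 63/605.
So P(box A | data) = (2/121) / (63/605) = 10/63.

0.1587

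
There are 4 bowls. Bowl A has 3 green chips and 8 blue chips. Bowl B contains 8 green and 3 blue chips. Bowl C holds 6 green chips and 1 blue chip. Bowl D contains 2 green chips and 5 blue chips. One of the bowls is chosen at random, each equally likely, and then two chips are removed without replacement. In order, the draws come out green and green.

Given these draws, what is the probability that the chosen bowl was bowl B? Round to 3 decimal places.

0.384

The likelihood of the observed sequence under each hypothesis: P(data | bowl A) = (3/11)(2/10) = 0.054545; P(data | bowl B) = (8/11)(7/10) = 0.50909; P(data | bowl C) = (6/7)(5/6) = 0.71429; P(data | bowl D) = (2/7)(1/6) = 0.047619.
Multiplying each by its prior: 1/4 · 0.054545 = 0.013636, 1/4 · 0.50909 = 0.12727, 1/4 · 0.71429 = 0.17857, 1/4 · 0.047619 = 0.011905; summing to 0.33139.
By Bayes' rule, P(bowl B | data) = (0.12727) / (0.33139) = 0.38406.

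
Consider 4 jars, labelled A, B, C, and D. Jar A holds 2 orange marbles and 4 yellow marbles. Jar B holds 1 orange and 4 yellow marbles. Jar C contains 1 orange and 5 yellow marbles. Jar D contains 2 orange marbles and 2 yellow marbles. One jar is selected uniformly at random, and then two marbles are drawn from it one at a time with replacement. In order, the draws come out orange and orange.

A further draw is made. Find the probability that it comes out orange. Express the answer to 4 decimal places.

The likelihood of the observed sequence under each hypothesis: P(data | jar A) = (2/6)(2/6) = 0.11111; P(data | jar B) = (1/5)(1/5) = 0.04; P(data | jar C) = (1/6)(1/6) = 0.027778; P(data | jar D) = (2/4)(2/4) = 0.25.
The prior-weighted likelihoods are 1/4 · 0.11111 = 0.027778, 1/4 · 0.04 = 0.01, 1/4 · 0.027778 = 0.0069444, 1/4 · 0.25 = 0.0625; these sum to 0.10722.
Dividing through by the total gives posterior P(jar A | data) = 0.25907, P(jar B | data) = 0.093264, P(jar C | data) = 0.064767, P(jar D | data) = 0.5829.
The predictive probability is P(orange next | data) = (1/3)(0.25907) + (1/5)(0.093264) + (1/6)(0.064767) + (1/2)(0.5829) = 0.40725.

0.4073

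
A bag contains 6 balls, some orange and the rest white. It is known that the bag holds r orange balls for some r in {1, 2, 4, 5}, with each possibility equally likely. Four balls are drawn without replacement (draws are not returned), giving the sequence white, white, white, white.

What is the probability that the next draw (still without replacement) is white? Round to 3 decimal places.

0.417

The likelihood of the observed sequence under each hypothesis: P(data | r = 1) = (5/6)(4/5)(3/4)(2/3) = 1/3; P(data | r = 2) = (4/6)(3/5)(2/4)(1/3) = 1/15; P(data | r = 4) = (2/6)(1/5)(0/4) = 0; P(data | r = 5) = (1/6)(0/5) = 0.
Weighting by the prior gives 1/4 · 1/3 = 1/12, 1/4 · 1/15 = 1/60, 1/4 · 0 = 0, 1/4 · 0 = 0; summing to 1/10.
Dividing through by the total gives posterior P(r = 1 | data) = 5/6, P(r = 2 | data) = 1/6, P(r = 4 | data) = 0, P(r = 5 | data) = 0.
So P(white next | data) = Σ P(white next | H) P(H | data) = (1/2)(5/6) + (0)(1/6) = 5/12.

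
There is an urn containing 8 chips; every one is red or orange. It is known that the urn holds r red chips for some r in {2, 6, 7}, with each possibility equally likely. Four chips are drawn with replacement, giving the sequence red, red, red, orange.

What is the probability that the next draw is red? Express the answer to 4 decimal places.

Compute the likelihood of the observed sequence for each case: P(data | r = 2) = (2/8)(2/8)(2/8)(6/8) = 0.011719; P(data | r = 6) = (6/8)(6/8)(6/8)(2/8) = 0.10547; P(data | r = 7) = (7/8)(7/8)(7/8)(1/8) = 0.08374.
The prior-weighted likelihoods are 1/3 · 0.011719 = 0.0039062, 1/3 · 0.10547 = 0.035156, 1/3 · 0.08374 = 0.027913; summing to 0.066976.
The posterior is then P(r = 2 | data) = 0.058323, P(r = 6 | data) = 0.52491, P(r = 7 | data) = 0.41677.
So P(red next | data) = Σ P(red next | H) P(H | data) = (1/4)(0.058323) + (3/4)(0.52491) + (7/8)(0.41677) = 0.77293.

0.7729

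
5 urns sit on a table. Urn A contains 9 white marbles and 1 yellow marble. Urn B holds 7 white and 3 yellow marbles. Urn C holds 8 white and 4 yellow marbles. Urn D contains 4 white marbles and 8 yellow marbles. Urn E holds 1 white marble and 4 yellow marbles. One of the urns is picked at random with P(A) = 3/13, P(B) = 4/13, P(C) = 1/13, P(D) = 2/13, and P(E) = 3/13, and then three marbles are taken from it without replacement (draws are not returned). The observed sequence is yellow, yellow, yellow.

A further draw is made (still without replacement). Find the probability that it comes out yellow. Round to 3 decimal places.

0.503

The likelihood of the observed sequence under each hypothesis: P(data | urn A) = (1/10)(0/9) = 0; P(data | urn B) = (3/10)(2/9)(1/8) = 0.0083333; P(data | urn C) = (4/12)(3/11)(2/10) = 0.018182; P(data | urn D) = (8/12)(7/11)(6/10) = 0.25455; P(data | urn E) = (4/5)(3/4)(2/3) = 0.4.
The prior-weighted likelihoods are 3/13 · 0 = 0, 4/13 · 0.0083333 = 0.0025641, 1/13 · 0.018182 = 0.0013986, 2/13 · 0.25455 = 0.039161, 3/13 · 0.4 = 0.092308; summing to 0.13543.
Normalising, the posterior is P(urn A | data) = 0, P(urn B | data) = 0.018933, P(urn C | data) = 0.010327, P(urn D | data) = 0.28916, P(urn E | data) = 0.68158.
The predictive probability is P(yellow next | data) = (0)(0.018933) + (1/9)(0.010327) + (5/9)(0.28916) + (1/2)(0.68158) = 0.50258.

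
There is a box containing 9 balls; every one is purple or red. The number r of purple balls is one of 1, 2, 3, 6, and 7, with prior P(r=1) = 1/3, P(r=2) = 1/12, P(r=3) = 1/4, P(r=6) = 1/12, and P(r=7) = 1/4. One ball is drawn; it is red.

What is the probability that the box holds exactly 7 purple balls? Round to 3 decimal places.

Compute the likelihood of this draw for each case: P(data | r = 1) = (8/9) = 8/9; P(data | r = 2) = (7/9) = 7/9; P(data | r = 3) = (6/9) = 2/3; P(data | r = 6) = (3/9) = 1/3; P(data | r = 7) = (2/9) = 2/9.
Weighting by the prior gives 1/3 · 8/9 = 8/27, 1/12 · 7/9 = 7/108, 1/4 · 2/3 = 1/6, 1/12 · 1/3 = 1/36, 1/4 · 2/9 = 1/18; these sum to 11/18.
So P(r = 7 | data) = (1/18) / (11/18) = 1/11.

0.091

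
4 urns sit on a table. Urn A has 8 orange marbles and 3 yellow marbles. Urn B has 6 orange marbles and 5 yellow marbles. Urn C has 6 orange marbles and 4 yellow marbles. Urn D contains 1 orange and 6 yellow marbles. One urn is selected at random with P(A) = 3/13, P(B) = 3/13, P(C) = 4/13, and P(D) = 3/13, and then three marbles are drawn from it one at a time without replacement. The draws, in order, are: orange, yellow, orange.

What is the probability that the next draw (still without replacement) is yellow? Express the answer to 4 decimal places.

Compute the likelihood of the observed sequence for each case: P(data | urn A) = (8/11)(3/10)(7/9) = 0.1697; P(data | urn B) = (6/11)(5/10)(5/9) = 0.15152; P(data | urn C) = (6/10)(4/9)(5/8) = 0.16667; P(data | urn D) = (1/7)(6/6)(0/5) = 0.
Weighting by the prior gives 3/13 · 0.1697 = 0.039161, 3/13 · 0.15152 = 0.034965, 4/13 · 0.16667 = 0.051282, 3/13 · 0 = 0; these sum to 0.12541.
Dividing through by the total gives posterior P(urn A | data) = 0.31227, P(urn B | data) = 0.27881, P(urn C | data) = 0.40892, P(urn D | data) = 0.
So P(yellow next | data) = Σ P(yellow next | H) P(H | data) = (1/4)(0.31227) + (1/2)(0.27881) + (3/7)(0.40892) = 0.39272.

0.3927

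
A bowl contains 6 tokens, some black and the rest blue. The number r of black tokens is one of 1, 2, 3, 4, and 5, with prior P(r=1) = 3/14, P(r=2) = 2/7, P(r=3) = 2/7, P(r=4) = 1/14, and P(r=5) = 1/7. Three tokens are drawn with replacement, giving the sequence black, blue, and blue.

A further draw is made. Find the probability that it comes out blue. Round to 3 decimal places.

0.620

Compute the likelihood of the observed sequence for each case: P(data | r = 1) = (1/6)(5/6)(5/6) = 0.11574; P(data | r = 2) = (2/6)(4/6)(4/6) = 0.14815; P(data | r = 3) = (3/6)(3/6)(3/6) = 0.125; P(data | r = 4) = (4/6)(2/6)(2/6) = 0.074074; P(data | r = 5) = (5/6)(1/6)(1/6) = 0.023148.
Weighting by the prior gives 3/14 · 0.11574 = 0.024802, 2/7 · 0.14815 = 0.042328, 2/7 · 0.125 = 0.035714, 1/14 · 0.074074 = 0.005291, 1/7 · 0.023148 = 0.0033069; summing to 0.11144.
The posterior is then P(r = 1 | data) = 0.22255, P(r = 2 | data) = 0.37982, P(r = 3 | data) = 0.32047, P(r = 4 | data) = 0.047478, P(r = 5 | data) = 0.029674.
Averaging over the posterior, P(blue next | data) = (5/6)(0.22255) + (2/3)(0.37982) + (1/2)(0.32047) + (1/3)(0.047478) + (1/6)(0.029674) = 0.61968.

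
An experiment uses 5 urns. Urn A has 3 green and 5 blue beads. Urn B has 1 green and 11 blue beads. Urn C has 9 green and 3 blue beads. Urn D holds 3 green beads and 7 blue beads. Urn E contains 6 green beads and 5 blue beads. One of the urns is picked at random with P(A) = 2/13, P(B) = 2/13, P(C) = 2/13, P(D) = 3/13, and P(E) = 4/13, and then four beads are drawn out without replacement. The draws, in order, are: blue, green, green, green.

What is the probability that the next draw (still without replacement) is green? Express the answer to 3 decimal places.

0.519

Compute the likelihood of the observed sequence for each case: P(data | urn A) = (5/8)(3/7)(2/6)(1/5) = 0.017857; P(data | urn B) = (11/12)(1/11)(0/10) = 0; P(data | urn C) = (3/12)(9/11)(8/10)(7/9) = 0.12727; P(data | urn D) = (7/10)(3/9)(2/8)(1/7) = 0.0083333; P(data | urn E) = (5/11)(6/10)(5/9)(4/8) = 0.075758.
The prior-weighted likelihoods are 2/13 · 0.017857 = 0.0027473, 2/13 · 0 = 0, 2/13 · 0.12727 = 0.01958, 3/13 · 0.0083333 = 0.0019231, 4/13 · 0.075758 = 0.02331; with total 0.047561.
The posterior is then P(urn A | data) = 0.057763, P(urn B | data) = 0, P(urn C | data) = 0.41169, P(urn D | data) = 0.040434, P(urn E | data) = 0.49011.
So P(green next | data) = Σ P(green next | H) P(H | data) = (0)(0.057763) + (3/4)(0.41169) + (0)(0.040434) + (3/7)(0.49011) = 0.51882.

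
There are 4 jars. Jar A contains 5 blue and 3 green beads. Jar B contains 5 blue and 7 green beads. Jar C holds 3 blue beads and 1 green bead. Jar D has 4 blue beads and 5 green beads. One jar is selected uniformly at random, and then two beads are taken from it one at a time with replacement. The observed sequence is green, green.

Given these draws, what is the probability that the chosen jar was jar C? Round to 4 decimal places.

For each hypothesis, P(data | H) works out to: P(data | jar A) = (3/8)(3/8) = 0.14062; P(data | jar B) = (7/12)(7/12) = 0.34028; P(data | jar C) = (1/4)(1/4) = 0.0625; P(data | jar D) = (5/9)(5/9) = 0.30864.
Multiplying each by its prior: 1/4 · 0.14062 = 0.035156, 1/4 · 0.34028 = 0.085069, 1/4 · 0.0625 = 0.015625, 1/4 · 0.30864 = 0.07716; summing to 0.21301.
So P(jar C | data) = (0.015625) / (0.21301) = 0.073353.

0.0734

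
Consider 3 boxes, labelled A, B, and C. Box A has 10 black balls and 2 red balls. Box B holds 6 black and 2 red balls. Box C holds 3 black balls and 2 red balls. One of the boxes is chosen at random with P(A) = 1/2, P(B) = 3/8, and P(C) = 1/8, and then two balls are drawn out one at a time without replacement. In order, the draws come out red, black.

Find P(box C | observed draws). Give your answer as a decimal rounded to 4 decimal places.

Under each hypothesis, the probability of the observed sequence is: P(data | box A) = (2/12)(10/11) = 0.15152; P(data | box B) = (2/8)(6/7) = 0.21429; P(data | box C) = (2/5)(3/4) = 0.3.
The prior-weighted likelihoods are 1/2 · 0.15152 = 0.075758, 3/8 · 0.21429 = 0.080357, 1/8 · 0.3 = 0.0375; summing to 0.19361.
Therefore the posterior P(box C | data) = (0.0375) / (0.19361) = 0.19368.

0.1937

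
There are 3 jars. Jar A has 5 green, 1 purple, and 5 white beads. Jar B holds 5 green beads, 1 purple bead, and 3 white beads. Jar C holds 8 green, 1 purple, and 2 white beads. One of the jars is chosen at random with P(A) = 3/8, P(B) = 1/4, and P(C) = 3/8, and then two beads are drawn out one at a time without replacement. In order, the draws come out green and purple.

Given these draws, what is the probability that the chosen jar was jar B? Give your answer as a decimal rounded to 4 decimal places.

Compute the likelihood of the observed sequence for each case: P(data | jar A) = (5/11)(1/10) = 0.045455; P(data | jar B) = (5/9)(1/8) = 0.069444; P(data | jar C) = (8/11)(1/10) = 0.072727.
The prior-weighted likelihoods are 3/8 · 0.045455 = 0.017045, 1/4 · 0.069444 = 0.017361, 3/8 · 0.072727 = 0.027273; with total 0.061679.
Hence P(jar B | data) = (0.017361) / (0.061679) = 0.28147.

0.2815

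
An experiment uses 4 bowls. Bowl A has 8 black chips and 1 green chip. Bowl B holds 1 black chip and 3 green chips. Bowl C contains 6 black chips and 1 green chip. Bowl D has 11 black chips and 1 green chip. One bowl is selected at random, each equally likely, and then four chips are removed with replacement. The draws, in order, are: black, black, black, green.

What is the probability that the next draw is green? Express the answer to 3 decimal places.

0.146

The likelihood of the observed sequence under each hypothesis: P(data | bowl A) = (8/9)(8/9)(8/9)(1/9) = 0.078037; P(data | bowl B) = (1/4)(1/4)(1/4)(3/4) = 0.011719; P(data | bowl C) = (6/7)(6/7)(6/7)(1/7) = 0.089963; P(data | bowl D) = (11/12)(11/12)(11/12)(1/12) = 0.064188.
Multiplying each by its prior: 1/4 · 0.078037 = 0.019509, 1/4 · 0.011719 = 0.0029297, 1/4 · 0.089963 = 0.022491, 1/4 · 0.064188 = 0.016047; with total 0.060977.
The posterior is then P(bowl A | data) = 0.31995, P(bowl B | data) = 0.048046, P(bowl C | data) = 0.36884, P(bowl D | data) = 0.26317.
So P(green next | data) = Σ P(green next | H) P(H | data) = (1/9)(0.31995) + (3/4)(0.048046) + (1/7)(0.36884) + (1/12)(0.26317) = 0.14621.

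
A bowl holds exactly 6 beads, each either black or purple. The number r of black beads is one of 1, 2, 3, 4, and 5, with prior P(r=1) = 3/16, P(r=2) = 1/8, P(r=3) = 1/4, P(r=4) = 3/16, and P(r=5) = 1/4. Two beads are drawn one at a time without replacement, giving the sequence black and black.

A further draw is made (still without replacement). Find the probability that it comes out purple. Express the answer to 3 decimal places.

0.417

Under each hypothesis, the probability of the observed sequence is: P(data | r = 1) = (1/6)(0/5) = 0; P(data | r = 2) = (2/6)(1/5) = 1/15; P(data | r = 3) = (3/6)(2/5) = 1/5; P(data | r = 4) = (4/6)(3/5) = 2/5; P(data | r = 5) = (5/6)(4/5) = 2/3.
The prior-weighted likelihoods are 3/16 · 0 = 0, 1/8 · 1/15 = 1/120, 1/4 · 1/5 = 1/20, 3/16 · 2/5 = 3/40, 1/4 · 2/3 = 1/6; with total 3/10.
Normalising, the posterior is P(r = 1 | data) = 0, P(r = 2 | data) = 1/36, P(r = 3 | data) = 1/6, P(r = 4 | data) = 1/4, P(r = 5 | data) = 5/9.
Averaging over the posterior, P(purple next | data) = (1)(1/36) + (3/4)(1/6) + (1/2)(1/4) + (1/4)(5/9) = 5/12.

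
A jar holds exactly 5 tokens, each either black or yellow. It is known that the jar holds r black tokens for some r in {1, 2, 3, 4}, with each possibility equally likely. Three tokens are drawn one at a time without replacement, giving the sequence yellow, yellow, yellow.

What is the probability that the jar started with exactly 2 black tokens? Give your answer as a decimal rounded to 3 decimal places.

For each hypothesis, P(data | H) works out to: P(data | r = 1) = (4/5)(3/4)(2/3) = 2/5; P(data | r = 2) = (3/5)(2/4)(1/3) = 1/10; P(data | r = 3) = (2/5)(1/4)(0/3) = 0; P(data | r = 4) = (1/5)(0/4) = 0.
Weighting by the prior gives 1/4 · 2/5 = 1/10, 1/4 · 1/10 = 1/40, 1/4 · 0 = 0, 1/4 · 0 = 0; with total 1/8.
By Bayes' rule, P(r = 2 | data) = (1/40) / (1/8) = 1/5.

0.200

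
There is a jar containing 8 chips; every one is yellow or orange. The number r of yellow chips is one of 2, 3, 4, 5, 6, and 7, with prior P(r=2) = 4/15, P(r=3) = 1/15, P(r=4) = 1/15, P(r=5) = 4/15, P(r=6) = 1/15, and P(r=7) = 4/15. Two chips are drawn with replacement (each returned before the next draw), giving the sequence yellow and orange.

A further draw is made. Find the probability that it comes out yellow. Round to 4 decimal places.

Under each hypothesis, the probability of the observed sequence is: P(data | r = 2) = (2/8)(6/8) = 3/16; P(data | r = 3) = (3/8)(5/8) = 15/64; P(data | r = 4) = (4/8)(4/8) = 1/4; P(data | r = 5) = (5/8)(3/8) = 15/64; P(data | r = 6) = (6/8)(2/8) = 3/16; P(data | r = 7) = (7/8)(1/8) = 7/64.
Weighting by the prior gives 4/15 · 3/16 = 1/20, 1/15 · 15/64 = 1/64, 1/15 · 1/4 = 1/60, 4/15 · 15/64 = 1/16, 1/15 · 3/16 = 1/80, 4/15 · 7/64 = 7/240; these sum to 179/960.
The posterior is then P(r = 2 | data) = 0.26816, P(r = 3 | data) = 0.083799, P(r = 4 | data) = 0.089385, P(r = 5 | data) = 0.3352, P(r = 6 | data) = 0.067039, P(r = 7 | data) = 0.15642.
Averaging over the posterior, P(yellow next | data) = (1/4)(0.26816) + (3/8)(0.083799) + (1/2)(0.089385) + (5/8)(0.3352) + (3/4)(0.067039) + (7/8)(0.15642) = 0.5398.

0.5398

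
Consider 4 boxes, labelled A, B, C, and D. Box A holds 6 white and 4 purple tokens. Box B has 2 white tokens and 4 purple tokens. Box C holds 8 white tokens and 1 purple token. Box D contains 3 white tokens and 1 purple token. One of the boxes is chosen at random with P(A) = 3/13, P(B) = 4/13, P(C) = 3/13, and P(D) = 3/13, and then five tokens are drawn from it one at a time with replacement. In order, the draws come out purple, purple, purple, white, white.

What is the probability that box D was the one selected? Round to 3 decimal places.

Under each hypothesis, the probability of the observed sequence is: P(data | box A) = (4/10)(4/10)(4/10)(6/10)(6/10) = 0.02304; P(data | box B) = (4/6)(4/6)(4/6)(2/6)(2/6) = 0.032922; P(data | box C) = (1/9)(1/9)(1/9)(8/9)(8/9) = 0.0010838; P(data | box D) = (1/4)(1/4)(1/4)(3/4)(3/4) = 0.0087891.
Weighting by the prior gives 3/13 · 0.02304 = 0.0053169, 4/13 · 0.032922 = 0.01013, 3/13 · 0.0010838 = 0.00025012, 3/13 · 0.0087891 = 0.0020282; these sum to 0.017725.
Hence P(box D | data) = (0.0020282) / (0.017725) = 0.11443.

0.114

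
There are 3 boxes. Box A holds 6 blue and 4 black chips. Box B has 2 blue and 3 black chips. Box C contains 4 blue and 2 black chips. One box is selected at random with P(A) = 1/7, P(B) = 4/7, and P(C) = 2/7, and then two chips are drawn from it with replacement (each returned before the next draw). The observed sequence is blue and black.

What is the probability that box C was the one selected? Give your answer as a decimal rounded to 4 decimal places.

0.2703

The likelihood of the observed sequence under each hypothesis: P(data | box A) = (6/10)(4/10) = 6/25; P(data | box B) = (2/5)(3/5) = 6/25; P(data | box C) = (4/6)(2/6) = 2/9.
Multiplying each by its prior: 1/7 · 6/25 = 6/175, 4/7 · 6/25 = 24/175, 2/7 · 2/9 = 4/63; summing to 74/315.
Therefore the posterior P(box C | data) = (4/63) / (74/315) = 10/37.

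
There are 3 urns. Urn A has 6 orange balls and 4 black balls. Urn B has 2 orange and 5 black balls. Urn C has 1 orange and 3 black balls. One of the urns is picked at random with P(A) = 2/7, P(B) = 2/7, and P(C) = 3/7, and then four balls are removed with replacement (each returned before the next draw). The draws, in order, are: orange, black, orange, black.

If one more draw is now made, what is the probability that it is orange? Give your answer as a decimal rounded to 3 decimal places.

For each hypothesis, P(data | H) works out to: P(data | urn A) = (6/10)(4/10)(6/10)(4/10) = 0.0576; P(data | urn B) = (2/7)(5/7)(2/7)(5/7) = 0.041649; P(data | urn C) = (1/4)(3/4)(1/4)(3/4) = 0.035156.
Multiplying each by its prior: 2/7 · 0.0576 = 0.016457, 2/7 · 0.041649 = 0.0119, 3/7 · 0.035156 = 0.015067; summing to 0.043424.
The posterior is then P(urn A | data) = 0.37899, P(urn B | data) = 0.27404, P(urn C | data) = 0.34697.
Averaging over the posterior, P(orange next | data) = (3/5)(0.37899) + (2/7)(0.27404) + (1/4)(0.34697) = 0.39243.

0.392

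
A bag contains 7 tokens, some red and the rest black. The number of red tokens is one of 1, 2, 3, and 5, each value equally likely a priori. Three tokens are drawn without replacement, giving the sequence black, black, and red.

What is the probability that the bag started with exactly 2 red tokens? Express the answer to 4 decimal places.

Under each hypothesis, the probability of the observed sequence is: P(data | r = 1) = (6/7)(5/6)(1/5) = 1/7; P(data | r = 2) = (5/7)(4/6)(2/5) = 4/21; P(data | r = 3) = (4/7)(3/6)(3/5) = 6/35; P(data | r = 5) = (2/7)(1/6)(5/5) = 1/21.
Weighting by the prior gives 1/4 · 1/7 = 1/28, 1/4 · 4/21 = 1/21, 1/4 · 6/35 = 3/70, 1/4 · 1/21 = 1/84; with total 29/210.
By Bayes' rule, P(r = 2 | data) = (1/21) / (29/210) = 10/29.

0.3448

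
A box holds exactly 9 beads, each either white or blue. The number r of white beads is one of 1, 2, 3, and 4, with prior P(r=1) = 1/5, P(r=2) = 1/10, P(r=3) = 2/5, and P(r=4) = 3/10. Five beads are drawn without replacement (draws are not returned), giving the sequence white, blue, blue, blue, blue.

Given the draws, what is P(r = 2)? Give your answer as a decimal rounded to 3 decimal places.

0.156

Compute the likelihood of the observed sequence for each case: P(data | r = 1) = (1/9)(8/8)(7/7)(6/6)(5/5) = 1/9; P(data | r = 2) = (2/9)(7/8)(6/7)(5/6)(4/5) = 1/9; P(data | r = 3) = (3/9)(6/8)(5/7)(4/6)(3/5) = 1/14; P(data | r = 4) = (4/9)(5/8)(4/7)(3/6)(2/5) = 2/63.
Multiplying each by its prior: 1/5 · 1/9 = 1/45, 1/10 · 1/9 = 1/90, 2/5 · 1/14 = 1/35, 3/10 · 2/63 = 1/105; with total 1/14.
So P(r = 2 | data) = (1/90) / (1/14) = 7/45.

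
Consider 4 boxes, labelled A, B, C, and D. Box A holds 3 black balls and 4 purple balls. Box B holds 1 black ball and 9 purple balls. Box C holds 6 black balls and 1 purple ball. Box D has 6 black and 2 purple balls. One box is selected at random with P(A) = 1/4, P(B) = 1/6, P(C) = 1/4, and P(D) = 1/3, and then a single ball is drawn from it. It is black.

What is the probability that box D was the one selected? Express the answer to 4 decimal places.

0.4251

Under each hypothesis, the probability of this draw is: P(data | box A) = (3/7) = 3/7; P(data | box B) = (1/10) = 1/10; P(data | box C) = (6/7) = 6/7; P(data | box D) = (6/8) = 3/4.
Multiplying each by its prior: 1/4 · 3/7 = 3/28, 1/6 · 1/10 = 1/60, 1/4 · 6/7 = 3/14, 1/3 · 3/4 = 1/4; with total 247/420.
By Bayes' rule, P(box D | data) = (1/4) / (247/420) = 105/247.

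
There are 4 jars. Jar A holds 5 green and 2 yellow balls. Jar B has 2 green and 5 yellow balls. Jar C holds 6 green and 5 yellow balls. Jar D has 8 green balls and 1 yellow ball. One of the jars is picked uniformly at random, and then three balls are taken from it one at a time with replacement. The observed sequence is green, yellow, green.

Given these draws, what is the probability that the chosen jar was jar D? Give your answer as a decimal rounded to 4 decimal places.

0.2055

Compute the likelihood of the observed sequence for each case: P(data | jar A) = (5/7)(2/7)(5/7) = 0.14577; P(data | jar B) = (2/7)(5/7)(2/7) = 0.058309; P(data | jar C) = (6/11)(5/11)(6/11) = 0.13524; P(data | jar D) = (8/9)(1/9)(8/9) = 0.087791.
Multiplying each by its prior: 1/4 · 0.14577 = 0.036443, 1/4 · 0.058309 = 0.014577, 1/4 · 0.13524 = 0.033809, 1/4 · 0.087791 = 0.021948; with total 0.10678.
Therefore the posterior P(jar D | data) = (0.021948) / (0.10678) = 0.20555.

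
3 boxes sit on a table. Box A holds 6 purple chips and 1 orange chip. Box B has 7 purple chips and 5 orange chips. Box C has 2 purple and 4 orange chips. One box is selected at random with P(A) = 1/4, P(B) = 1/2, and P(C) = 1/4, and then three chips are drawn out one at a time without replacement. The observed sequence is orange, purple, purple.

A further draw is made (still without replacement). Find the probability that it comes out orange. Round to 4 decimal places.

For each hypothesis, P(data | H) works out to: P(data | box A) = (1/7)(6/6)(5/5) = 0.14286; P(data | box B) = (5/12)(7/11)(6/10) = 0.15909; P(data | box C) = (4/6)(2/5)(1/4) = 0.066667.
The prior-weighted likelihoods are 1/4 · 0.14286 = 0.035714, 1/2 · 0.15909 = 0.079545, 1/4 · 0.066667 = 0.016667; with total 0.13193.
The posterior is then P(box A | data) = 0.27071, P(box B | data) = 0.60295, P(box C | data) = 0.12633.
So P(orange next | data) = Σ P(orange next | H) P(H | data) = (0)(0.27071) + (4/9)(0.60295) + (1)(0.12633) = 0.39431.

0.3943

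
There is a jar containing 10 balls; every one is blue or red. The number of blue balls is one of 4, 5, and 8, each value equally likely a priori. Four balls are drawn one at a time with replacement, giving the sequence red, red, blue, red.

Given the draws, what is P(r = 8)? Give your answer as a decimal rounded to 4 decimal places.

The likelihood of the observed sequence under each hypothesis: P(data | r = 4) = (6/10)(6/10)(4/10)(6/10) = 0.0864; P(data | r = 5) = (5/10)(5/10)(5/10)(5/10) = 0.0625; P(data | r = 8) = (2/10)(2/10)(8/10)(2/10) = 0.0064.
The prior-weighted likelihoods are 1/3 · 0.0864 = 0.0288, 1/3 · 0.0625 = 0.020833, 1/3 · 0.0064 = 0.0021333; summing to 0.051767.
Therefore the posterior P(r = 8 | data) = (0.0021333) / (0.051767) = 0.041211.

0.0412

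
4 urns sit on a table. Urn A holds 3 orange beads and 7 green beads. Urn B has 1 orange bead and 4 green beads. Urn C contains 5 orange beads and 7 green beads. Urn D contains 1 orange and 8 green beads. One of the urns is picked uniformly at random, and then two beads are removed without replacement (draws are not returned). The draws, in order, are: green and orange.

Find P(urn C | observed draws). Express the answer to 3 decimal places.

0.328

The likelihood of the observed sequence under each hypothesis: P(data | urn A) = (7/10)(3/9) = 0.23333; P(data | urn B) = (4/5)(1/4) = 0.2; P(data | urn C) = (7/12)(5/11) = 0.26515; P(data | urn D) = (8/9)(1/8) = 0.11111.
Weighting by the prior gives 1/4 · 0.23333 = 0.058333, 1/4 · 0.2 = 0.05, 1/4 · 0.26515 = 0.066288, 1/4 · 0.11111 = 0.027778; these sum to 0.2024.
Therefore the posterior P(urn C | data) = (0.066288) / (0.2024) = 0.32751.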